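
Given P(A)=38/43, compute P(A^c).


P(A') = 1 - P(A) = 1 - 38/43 = 5/43

5/43


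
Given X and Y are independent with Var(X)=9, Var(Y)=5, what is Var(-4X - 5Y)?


Independence => Cov(X,Y)=0
Var(-4X - 5Y) = (-4)^2*Var(X) + (-5)^2*Var(Y)
= 16*9 + 25*5 = 269

269


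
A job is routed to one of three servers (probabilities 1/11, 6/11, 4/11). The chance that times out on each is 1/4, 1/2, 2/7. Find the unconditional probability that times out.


P(A) = P(A|B1)P(B1) + P(A|B2)P(B2) + P(A|B3)P(B3)
= 1/4*1/11 + 1/2*6/11 + 2/7*4/11
= 1/44 + 3/11 + 8/77 = 123/308

123/308


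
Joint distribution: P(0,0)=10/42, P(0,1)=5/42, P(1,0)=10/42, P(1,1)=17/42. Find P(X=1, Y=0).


Read from table: P(X=1, Y=0) = 10/42 = 5/21

5/21


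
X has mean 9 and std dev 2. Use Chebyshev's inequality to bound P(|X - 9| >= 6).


k = 6/2 = 3
Chebyshev: P(|X-mu| >= k*sigma) <= 1/k^2 = 1/3^2 = 1/9

1/9


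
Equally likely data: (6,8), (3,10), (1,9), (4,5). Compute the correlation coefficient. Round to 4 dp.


Cov(X,Y) = -1.2500, Var(X) = 3.2500, Var(Y) = 3.5000
rho = Cov/(sqrt(VarX)*sqrt(VarY)) = -0.3706

-0.3706


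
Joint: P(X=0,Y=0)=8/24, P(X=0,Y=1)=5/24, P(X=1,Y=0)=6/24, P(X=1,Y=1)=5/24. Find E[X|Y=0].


P(Y=0) = 14/24
E[X|Y=0] = (0*8 + 1*6)/14 = 6/14 = 3/7

3/7


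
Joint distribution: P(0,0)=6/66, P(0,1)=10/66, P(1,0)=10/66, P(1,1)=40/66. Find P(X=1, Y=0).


Read from table: P(X=1, Y=0) = 10/66 = 5/33

5/33


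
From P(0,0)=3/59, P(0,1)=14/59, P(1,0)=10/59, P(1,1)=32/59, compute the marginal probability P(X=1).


P(X=1) = P(1,0)+P(1,1) = 10/59 + 32/59 = 42/59

42/59


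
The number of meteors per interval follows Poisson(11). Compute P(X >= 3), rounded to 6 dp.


P(X>=3) = 1 - P(X<=2) = 1 - (e^(-11)*11^0/0! + e^(-11)*11^1/1! + e^(-11)*11^2/2!)
≈ 1 - (0.0000167017 + 0.0001837187 + 0.0010104529)
= 1 - 0.0012108733 = 0.9987891267
≈ 0.998789

0.998789


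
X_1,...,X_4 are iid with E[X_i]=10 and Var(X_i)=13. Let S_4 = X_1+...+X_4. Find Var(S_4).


By independence, Var(S_n) = n*Var(X_1) = 4*13 = 52

52


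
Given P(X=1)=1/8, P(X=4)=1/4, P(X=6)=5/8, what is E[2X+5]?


E[2X+5] = sum(g(x)*P(x))
= 7*1/8 + 13*1/4 + 17*5/8
= 59/4

59/4


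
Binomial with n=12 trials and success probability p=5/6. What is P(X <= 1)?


P(X<=1) = P(X=0) + P(X=1)
= 1/2176782336 + 5/181398528
= 61/2176782336

61/2176782336


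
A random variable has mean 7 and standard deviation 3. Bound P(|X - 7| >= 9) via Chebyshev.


k = 9/3 = 3
Chebyshev: P(|X-mu| >= k*sigma) <= 1/k^2 = 1/3^2 = 1/9

1/9


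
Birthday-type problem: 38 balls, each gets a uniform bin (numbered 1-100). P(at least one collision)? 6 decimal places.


P(all different) = prod((100-i)/100 for i=0..37) = 0.000297
P(at least one match) = 1 - 0.000297 = 0.999703

0.999703


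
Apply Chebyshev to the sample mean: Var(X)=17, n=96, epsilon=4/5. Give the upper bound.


Var(Xbar) = Var(X)/n = 17/96
Chebyshev: P(|Xbar-mu| >= 4/5) <= Var(Xbar)/(4/5)^2 = (17/96)/(16/25) = 425/1536

425/1536


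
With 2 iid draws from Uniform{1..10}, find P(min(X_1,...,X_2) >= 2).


P(min >= 2) = P(all X_i >= 2) = (P(X_1 >= 2))^2
= (9/10)^2 = 81/100

81/100


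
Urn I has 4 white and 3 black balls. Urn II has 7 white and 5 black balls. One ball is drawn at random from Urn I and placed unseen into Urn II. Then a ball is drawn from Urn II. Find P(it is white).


P(transfer white) = 4/7; P(transfer black) = 3/7
If white transferred: Urn II has 8 white of 13, so P(white|white moved) = 8/13
If black transferred: Urn II has 7 white of 13, so P(white|black moved) = 7/13
By total probability: P(white) = 4/7*8/13 + 3/7*7/13 = 53/91

53/91


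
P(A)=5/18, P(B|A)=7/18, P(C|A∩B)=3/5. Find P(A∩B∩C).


P(A∩B∩C) = P(A) * P(B|A) * P(C|A∩B)
= 5/18 * 7/18 * 3/5
= 35/324 * 3/5 = 7/108

7/108


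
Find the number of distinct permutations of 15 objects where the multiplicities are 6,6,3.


15! = 1307674368000
Denominator: 6!=720 * 6!=720 * 3!=6
Coefficient = 1307674368000 / 3110400 = 420420

420420


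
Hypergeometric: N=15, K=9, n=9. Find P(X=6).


P(X=6) = C(9,6)*C(6,3) / C(15,9)
= 84*20 / 5005
= 1680/5005 = 48/143

48/143


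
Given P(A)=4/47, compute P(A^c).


P(A') = 1 - P(A) = 1 - 4/47 = 43/47

43/47


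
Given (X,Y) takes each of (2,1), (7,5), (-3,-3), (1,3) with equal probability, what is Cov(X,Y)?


E[X]=7/4, E[Y]=3/2, E[XY]=49/4
Cov(X,Y) = E[XY] - E[X]E[Y] = 49/4 - 7/4*3/2 = 77/8

77/8


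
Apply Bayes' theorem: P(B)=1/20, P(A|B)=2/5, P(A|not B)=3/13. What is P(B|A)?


P(A) = P(A|B)P(B) + P(A|B')P(B') = 2/5*1/20 + 3/13*19/20 = 311/1300
P(B|A) = P(A|B)P(B)/P(A) = (1/50)/(311/1300) = 26/311

26/311


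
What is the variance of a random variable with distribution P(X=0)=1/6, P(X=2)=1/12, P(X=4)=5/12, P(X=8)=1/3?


E[X] = 9/2, E[X^2] = 85/3
Var(X) = E[X^2] - (E[X])^2 = 85/3 - (9/2)^2 = 97/12

97/12


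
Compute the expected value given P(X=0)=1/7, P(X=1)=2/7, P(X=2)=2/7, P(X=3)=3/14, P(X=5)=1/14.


E[X] = sum(x * P(x))
= 0*1/7 + 1*2/7 + 2*2/7 + 3*3/14 + 5*1/14
= 13/7

13/7


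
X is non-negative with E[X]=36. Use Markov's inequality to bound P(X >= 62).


Markov: P(X >= a) <= E[X]/a
P(X >= 62) <= 36/62 = 18/31

18/31


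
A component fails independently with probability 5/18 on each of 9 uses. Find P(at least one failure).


P(at least one) = 1 - P(none)
P(none) = (1 - 5/18)^9 = (13/18)^9 = 10604499373/198359290368
P(at least one) = 1 - 10604499373/198359290368 = 187754790995/198359290368

187754790995/198359290368


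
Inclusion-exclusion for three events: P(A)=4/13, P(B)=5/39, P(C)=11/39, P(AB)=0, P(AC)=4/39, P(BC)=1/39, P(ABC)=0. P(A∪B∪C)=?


P(A∪B∪C) = P(A)+P(B)+P(C) - P(AB)-P(AC)-P(BC) + P(ABC)
= 4/13+5/39+11/39 - 0-4/39-1/39 + 0
= 23/39

23/39


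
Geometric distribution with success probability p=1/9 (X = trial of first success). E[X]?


For geometric (trials until first success), E[X] = 1/p = 1/(1/9) = 9

9


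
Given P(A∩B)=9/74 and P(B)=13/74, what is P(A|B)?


P(A|B) = P(A∩B)/P(B) = (9/74)/(13/74) = 9/13

9/13


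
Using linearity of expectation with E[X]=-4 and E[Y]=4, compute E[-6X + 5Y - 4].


E[-6X + 5Y - 4] = -6*E[X] + 5*E[Y] - 4
= (-6)*(-4) + (5)*(4) + (-4)
= 24 + 20 - 4 = 40

40


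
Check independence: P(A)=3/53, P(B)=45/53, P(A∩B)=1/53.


P(A)*P(B) = 3/53*45/53 = 135/2809
P(A∩B) = 1/53 != 135/2809, so not independent

No, A and B are not independent


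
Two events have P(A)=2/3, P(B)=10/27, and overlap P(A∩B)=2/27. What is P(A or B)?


P(A∪B) = P(A) + P(B) - P(A∩B)
= 2/3 + 10/27 - 2/27 = 26/27

26/27


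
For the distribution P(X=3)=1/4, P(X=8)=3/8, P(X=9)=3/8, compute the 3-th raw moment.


E[X^3] = sum(x^3 * P(x))
= 27*1/4 + 512*3/8 + 729*3/8
= 3777/8

3777/8


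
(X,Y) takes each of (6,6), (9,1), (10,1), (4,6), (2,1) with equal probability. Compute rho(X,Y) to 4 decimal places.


Cov(X,Y) = -2.4000, Var(X) = 8.9600, Var(Y) = 6.0000
rho = Cov/(sqrt(VarX)*sqrt(VarY)) = -0.3273

-0.3273


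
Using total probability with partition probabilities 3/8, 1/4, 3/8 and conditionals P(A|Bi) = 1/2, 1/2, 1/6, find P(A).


P(A) = P(A|B1)P(B1) + P(A|B2)P(B2) + P(A|B3)P(B3)
= 1/2*3/8 + 1/2*1/4 + 1/6*3/8
= 3/16 + 1/8 + 1/16 = 3/8

3/8


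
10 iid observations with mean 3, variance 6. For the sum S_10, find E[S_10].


E[S_n] = n*E[X_1] = 10*3 = 30

30


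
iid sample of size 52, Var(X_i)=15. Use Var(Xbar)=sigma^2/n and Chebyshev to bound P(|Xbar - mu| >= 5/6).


Var(Xbar) = Var(X)/n = 15/52
Chebyshev: P(|Xbar-mu| >= 5/6) <= Var(Xbar)/(5/6)^2 = (15/52)/(25/36) = 27/65

27/65


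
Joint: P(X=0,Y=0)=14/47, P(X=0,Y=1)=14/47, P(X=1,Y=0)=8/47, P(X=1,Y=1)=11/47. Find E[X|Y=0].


P(Y=0) = 22/47
E[X|Y=0] = (0*14 + 1*8)/22 = 8/22 = 4/11

4/11


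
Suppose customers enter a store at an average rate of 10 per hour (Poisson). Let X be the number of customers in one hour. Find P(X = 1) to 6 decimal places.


P(X=1) = e^(-10) * 10^1 / 1!
≈ 0.00004539992976 * 10 / 1
≈ 0.000454

0.000454


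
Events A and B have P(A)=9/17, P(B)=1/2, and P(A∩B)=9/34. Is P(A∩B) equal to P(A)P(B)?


P(A)*P(B) = 9/17*1/2 = 9/34
P(A∩B) = 9/34, which equals P(A)P(B), so independent

Yes, A and B are independent


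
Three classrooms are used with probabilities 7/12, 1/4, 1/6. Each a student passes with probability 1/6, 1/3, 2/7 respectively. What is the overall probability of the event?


P(A) = P(A|B1)P(B1) + P(A|B2)P(B2) + P(A|B3)P(B3)
= 1/6*7/12 + 1/3*1/4 + 2/7*1/6
= 7/72 + 1/12 + 1/21 = 115/504

115/504


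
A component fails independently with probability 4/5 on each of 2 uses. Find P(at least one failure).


P(at least one) = 1 - P(none)
P(none) = (1 - 4/5)^2 = (1/5)^2 = 1/25
P(at least one) = 1 - 1/25 = 24/25

24/25


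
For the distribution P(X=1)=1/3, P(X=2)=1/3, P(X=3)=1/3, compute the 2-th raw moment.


E[X^2] = sum(x^2 * P(x))
= 1*1/3 + 4*1/3 + 9*1/3
= 14/3

14/3


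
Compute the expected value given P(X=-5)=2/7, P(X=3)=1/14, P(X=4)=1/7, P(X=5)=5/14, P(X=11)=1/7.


E[X] = sum(x * P(x))
= -5*2/7 + 3*1/14 + 4*1/7 + 5*5/14 + 11*1/7
= 19/7

19/7


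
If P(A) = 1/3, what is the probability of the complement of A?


P(A') = 1 - P(A) = 1 - 1/3 = 2/3

2/3


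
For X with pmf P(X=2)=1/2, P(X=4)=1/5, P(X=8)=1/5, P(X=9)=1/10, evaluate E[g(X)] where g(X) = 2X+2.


E[2X+2] = sum(g(x)*P(x))
= 6*1/2 + 10*1/5 + 18*1/5 + 20*1/10
= 53/5

53/5


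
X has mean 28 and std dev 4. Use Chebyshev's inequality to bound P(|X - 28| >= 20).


k = 20/4 = 5
Chebyshev: P(|X-mu| >= k*sigma) <= 1/k^2 = 1/5^2 = 1/25

1/25


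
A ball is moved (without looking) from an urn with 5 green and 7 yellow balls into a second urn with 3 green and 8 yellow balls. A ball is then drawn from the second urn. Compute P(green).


P(transfer green) = 5/12; P(transfer yellow) = 7/12
If green transferred: Urn II has 4 green of 12, so P(green|green moved) = 1/3
If yellow transferred: Urn II has 3 green of 12, so P(green|yellow moved) = 1/4
By total probability: P(green) = 5/12*1/3 + 7/12*1/4 = 41/144

41/144


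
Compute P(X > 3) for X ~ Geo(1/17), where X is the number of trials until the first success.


P(X > 3) = P(first 3 trials all fail) = (1-p)^3 = (16/17)^3 = 4096/4913

4096/4913


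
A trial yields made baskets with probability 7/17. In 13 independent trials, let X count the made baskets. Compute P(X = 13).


P(X=13) = C(13,13) * p^13 * (1-p)^0
= 1 * 96889010407/9904578032905937 * 1
= 96889010407/9904578032905937

96889010407/9904578032905937


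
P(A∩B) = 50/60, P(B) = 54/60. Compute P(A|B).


P(A|B) = P(A∩B)/P(B) = (50/60)/(54/60) = 50/54 = 25/27

25/27


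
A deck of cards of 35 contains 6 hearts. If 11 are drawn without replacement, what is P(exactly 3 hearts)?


P(X=3) = C(6,3)*C(29,8) / C(35,11)
= 20*4292145 / 417225900
= 85842900/417225900 = 759/3689

759/3689


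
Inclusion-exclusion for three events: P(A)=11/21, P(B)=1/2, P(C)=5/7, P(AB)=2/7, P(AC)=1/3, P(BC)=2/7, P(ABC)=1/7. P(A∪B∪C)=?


P(A∪B∪C) = P(A)+P(B)+P(C) - P(AB)-P(AC)-P(BC) + P(ABC)
= 11/21+1/2+5/7 - 2/7-1/3-2/7 + 1/7
= 41/42

41/42


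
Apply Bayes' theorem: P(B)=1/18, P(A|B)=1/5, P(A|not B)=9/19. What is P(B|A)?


P(A) = P(A|B)P(B) + P(A|B')P(B') = 1/5*1/18 + 9/19*17/18 = 392/855
P(B|A) = P(A|B)P(B)/P(A) = (1/90)/(392/855) = 19/784

19/784


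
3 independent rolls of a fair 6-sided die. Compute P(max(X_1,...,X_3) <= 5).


P(max <= 5) = P(all X_i <= 5) = (P(X_1 <= 5))^3
= (5/6)^3 = 125/216

125/216


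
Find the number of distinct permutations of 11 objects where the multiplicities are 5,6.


11! = 39916800
Denominator: 5!=120 * 6!=720
Coefficient = 39916800 / 86400 = 462

462


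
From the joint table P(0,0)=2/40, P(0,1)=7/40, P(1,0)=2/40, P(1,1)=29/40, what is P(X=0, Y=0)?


Read from table: P(X=0, Y=0) = 2/40 = 1/20

1/20


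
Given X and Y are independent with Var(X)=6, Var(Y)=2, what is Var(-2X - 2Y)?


Independence => Cov(X,Y)=0
Var(-2X - 2Y) = (-2)^2*Var(X) + (-2)^2*Var(Y)
= 4*6 + 4*2 = 32

32


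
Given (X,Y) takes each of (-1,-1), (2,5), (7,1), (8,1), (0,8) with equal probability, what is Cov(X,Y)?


E[X]=16/5, E[Y]=14/5, E[XY]=26/5
Cov(X,Y) = E[XY] - E[X]E[Y] = 26/5 - 16/5*14/5 = -94/25

-94/25


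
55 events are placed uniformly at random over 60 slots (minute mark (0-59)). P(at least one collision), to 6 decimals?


P(all different) = prod((60-i)/60 for i=0..54) = 0.000000
P(at least one match) = 1 - 0.000000 = 1.000000

1.000000


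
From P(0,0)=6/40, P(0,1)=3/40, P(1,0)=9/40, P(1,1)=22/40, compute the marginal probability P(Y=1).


P(Y=1) = P(0,1)+P(1,1) = 3/40 + 22/40 = 25/40 = 5/8

5/8


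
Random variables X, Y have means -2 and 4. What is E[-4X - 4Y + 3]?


E[-4X - 4Y + 3] = -4*E[X] - 4*E[Y] + 3
= (-4)*(-2) + (-4)*(4) + (3)
= 8 - 16 + 3 = -5

-5


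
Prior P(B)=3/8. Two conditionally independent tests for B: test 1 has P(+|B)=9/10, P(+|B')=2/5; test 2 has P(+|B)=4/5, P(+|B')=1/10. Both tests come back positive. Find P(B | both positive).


After test 1: P(+) = 9/10*3/8 + 2/5*5/8 = 47/80
P(B|+) = (27/80)/(47/80) = 27/47
After test 2 (use post1 as new prior): P(+) = 4/5*27/47 + 1/10*20/47 = 118/235
P(B|+,+) = (108/235)/(118/235) = 54/59

54/59


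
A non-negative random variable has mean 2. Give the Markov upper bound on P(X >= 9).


Markov: P(X >= a) <= E[X]/a
P(X >= 9) <= 2/9

2/9


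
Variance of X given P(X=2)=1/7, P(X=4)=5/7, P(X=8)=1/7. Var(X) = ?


E[X] = 30/7, E[X^2] = 148/7
Var(X) = E[X^2] - (E[X])^2 = 148/7 - (30/7)^2 = 136/49

136/49


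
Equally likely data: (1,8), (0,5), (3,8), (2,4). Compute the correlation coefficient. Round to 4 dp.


Cov(X,Y) = 0.6250, Var(X) = 1.2500, Var(Y) = 3.1875
rho = Cov/(sqrt(VarX)*sqrt(VarY)) = 0.3131

0.3131


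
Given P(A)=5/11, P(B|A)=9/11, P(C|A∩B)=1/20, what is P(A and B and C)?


P(A∩B∩C) = P(A) * P(B|A) * P(C|A∩B)
= 5/11 * 9/11 * 1/20
= 45/121 * 1/20 = 9/484

9/484


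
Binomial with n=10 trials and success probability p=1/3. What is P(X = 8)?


P(X=8) = C(10,8) * p^8 * (1-p)^2
= 45 * 1/6561 * 4/9
= 20/6561

20/6561


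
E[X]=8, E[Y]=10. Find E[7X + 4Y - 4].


E[7X + 4Y - 4] = 7*E[X] + 4*E[Y] - 4
= (7)*(8) + (4)*(10) + (-4)
= 56 + 40 - 4 = 92

92


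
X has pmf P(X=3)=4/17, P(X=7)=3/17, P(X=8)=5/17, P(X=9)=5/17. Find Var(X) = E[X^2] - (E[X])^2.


E[X] = 118/17, E[X^2] = 908/17
Var(X) = E[X^2] - (E[X])^2 = 908/17 - (118/17)^2 = 1512/289

1512/289


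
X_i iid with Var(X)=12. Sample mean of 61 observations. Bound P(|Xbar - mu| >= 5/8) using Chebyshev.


Var(Xbar) = Var(X)/n = 12/61
Chebyshev: P(|Xbar-mu| >= 5/8) <= Var(Xbar)/(5/8)^2 = (12/61)/(25/64) = 768/1525

768/1525


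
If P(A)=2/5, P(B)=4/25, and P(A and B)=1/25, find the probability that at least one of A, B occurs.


P(A∪B) = P(A) + P(B) - P(A∩B)
= 2/5 + 4/25 - 1/25 = 13/25

13/25


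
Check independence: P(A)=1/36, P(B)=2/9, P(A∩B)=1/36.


P(A)*P(B) = 1/36*2/9 = 1/162
P(A∩B) = 1/36 != 1/162, so not independent

No, A and B are not independent


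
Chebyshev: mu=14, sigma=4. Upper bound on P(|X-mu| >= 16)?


k = 16/4 = 4
Chebyshev: P(|X-mu| >= k*sigma) <= 1/k^2 = 1/4^2 = 1/16

1/16


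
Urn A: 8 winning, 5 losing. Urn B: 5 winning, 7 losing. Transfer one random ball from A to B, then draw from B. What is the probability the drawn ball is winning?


P(transfer winning) = 8/13; P(transfer losing) = 5/13
If winning transferred: Urn II has 6 winning of 13, so P(winning|winning moved) = 6/13
If losing transferred: Urn II has 5 winning of 13, so P(winning|losing moved) = 5/13
By total probability: P(winning) = 8/13*6/13 + 5/13*5/13 = 73/169

73/169


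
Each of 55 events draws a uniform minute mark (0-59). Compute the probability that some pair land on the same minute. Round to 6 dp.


P(all different) = prod((60-i)/60 for i=0..54) = 0.000000
P(at least one match) = 1 - 0.000000 = 1.000000

1.000000


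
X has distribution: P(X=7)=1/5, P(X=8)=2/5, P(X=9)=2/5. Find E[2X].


E[2X] = sum(g(x)*P(x))
= 14*1/5 + 16*2/5 + 18*2/5
= 82/5

82/5


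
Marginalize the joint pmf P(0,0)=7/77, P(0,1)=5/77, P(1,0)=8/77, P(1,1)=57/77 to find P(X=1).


P(X=1) = P(1,0)+P(1,1) = 8/77 + 57/77 = 65/77

65/77


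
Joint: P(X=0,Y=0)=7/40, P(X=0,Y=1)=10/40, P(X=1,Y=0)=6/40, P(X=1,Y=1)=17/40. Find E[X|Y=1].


P(Y=1) = 27/40
E[X|Y=1] = (0*10 + 1*17)/27 = 17/27

17/27


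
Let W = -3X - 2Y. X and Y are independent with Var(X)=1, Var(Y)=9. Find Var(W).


Independence => Cov(X,Y)=0
Var(-3X - 2Y) = (-3)^2*Var(X) + (-2)^2*Var(Y)
= 9*1 + 4*9 = 45

45


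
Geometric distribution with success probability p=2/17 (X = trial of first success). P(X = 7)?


P(X=7) = (1-p)^6 * p = (15/17)^6 * 2/17
= 11390625/24137569 * 2/17 = 22781250/410338673

22781250/410338673


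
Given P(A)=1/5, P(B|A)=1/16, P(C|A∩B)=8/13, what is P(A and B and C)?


P(A∩B∩C) = P(A) * P(B|A) * P(C|A∩B)
= 1/5 * 1/16 * 8/13
= 1/80 * 8/13 = 1/130

1/130


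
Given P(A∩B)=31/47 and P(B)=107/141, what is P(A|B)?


P(A|B) = P(A∩B)/P(B) = (93/141)/(107/141) = 93/107

93/107


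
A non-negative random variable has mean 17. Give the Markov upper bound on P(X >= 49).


Markov: P(X >= a) <= E[X]/a
P(X >= 49) <= 17/49

17/49


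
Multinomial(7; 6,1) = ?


7! = 5040
Denominator: 6!=720 * 1!=1
Coefficient = 5040 / 720 = 7

7


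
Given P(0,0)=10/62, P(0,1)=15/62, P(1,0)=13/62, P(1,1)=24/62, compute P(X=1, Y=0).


Read from table: P(X=1, Y=0) = 13/62

13/62


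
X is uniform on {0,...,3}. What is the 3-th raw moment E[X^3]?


E[X^3] = (1/4) * sum(x^3 for x=0..3)
= 36/4 = 9

9


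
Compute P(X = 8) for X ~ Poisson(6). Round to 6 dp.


P(X=8) = e^(-6) * 6^8 / 8!
≈ 0.002478752177 * 1679616 / 40320
≈ 0.103258

0.103258


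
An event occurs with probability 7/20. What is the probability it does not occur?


P(A') = 1 - P(A) = 1 - 7/20 = 13/20

13/20


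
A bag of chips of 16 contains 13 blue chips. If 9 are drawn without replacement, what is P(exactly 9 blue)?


P(X=9) = C(13,9)*C(3,0) / C(16,9)
= 715*1 / 11440
= 715/11440 = 1/16

1/16


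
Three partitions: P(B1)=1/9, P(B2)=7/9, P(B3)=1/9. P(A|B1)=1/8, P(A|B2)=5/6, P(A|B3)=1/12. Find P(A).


P(A) = P(A|B1)P(B1) + P(A|B2)P(B2) + P(A|B3)P(B3)
= 1/8*1/9 + 5/6*7/9 + 1/12*1/9
= 1/72 + 35/54 + 1/108 = 145/216

145/216


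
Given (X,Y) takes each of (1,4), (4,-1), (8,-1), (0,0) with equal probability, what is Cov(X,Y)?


E[X]=13/4, E[Y]=1/2, E[XY]=-2
Cov(X,Y) = E[XY] - E[X]E[Y] = -2 - 13/4*1/2 = -29/8

-29/8


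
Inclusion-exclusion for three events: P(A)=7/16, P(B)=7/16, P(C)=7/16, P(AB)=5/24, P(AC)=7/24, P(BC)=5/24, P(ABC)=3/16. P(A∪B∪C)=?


P(A∪B∪C) = P(A)+P(B)+P(C) - P(AB)-P(AC)-P(BC) + P(ABC)
= 7/16+7/16+7/16 - 5/24-7/24-5/24 + 3/16
= 19/24

19/24


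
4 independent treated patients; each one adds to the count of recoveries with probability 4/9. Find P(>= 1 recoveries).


P(at least one) = 1 - P(none)
P(none) = (1 - 4/9)^4 = (5/9)^4 = 625/6561
P(at least one) = 1 - 625/6561 = 5936/6561

5936/6561


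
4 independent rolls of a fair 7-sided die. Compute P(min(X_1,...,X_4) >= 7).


P(min >= 7) = P(all X_i >= 7) = (P(X_1 >= 7))^4
= (1/7)^4 = 1/2401

1/2401


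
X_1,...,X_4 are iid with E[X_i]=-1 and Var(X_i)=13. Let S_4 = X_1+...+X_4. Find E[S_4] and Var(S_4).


E[S_n] = n*mu = 4*-1 = -4
Var(S_n) = n*sigma^2 = 4*13 = 52

E[S_4]=-4, Var(S_4)=52


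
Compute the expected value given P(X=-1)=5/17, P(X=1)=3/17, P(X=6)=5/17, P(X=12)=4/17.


E[X] = sum(x * P(x))
= -1*5/17 + 1*3/17 + 6*5/17 + 12*4/17
= 76/17

76/17


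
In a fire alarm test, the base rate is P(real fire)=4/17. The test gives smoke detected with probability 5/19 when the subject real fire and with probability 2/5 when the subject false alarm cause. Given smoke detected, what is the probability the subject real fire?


P(A) = P(A|B)P(B) + P(A|B')P(B') = 5/19*4/17 + 2/5*13/17 = 594/1615
P(B|A) = P(A|B)P(B)/P(A) = (20/323)/(594/1615) = 50/297

50/297


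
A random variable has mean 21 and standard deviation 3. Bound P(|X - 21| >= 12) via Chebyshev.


k = 12/3 = 4
Chebyshev: P(|X-mu| >= k*sigma) <= 1/k^2 = 1/4^2 = 1/16

1/16


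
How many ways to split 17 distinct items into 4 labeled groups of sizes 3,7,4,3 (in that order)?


17! = 355687428096000
Denominator: 3!=6 * 7!=5040 * 4!=24 * 3!=6
Coefficient = 355687428096000 / 4354560 = 81681600

81681600


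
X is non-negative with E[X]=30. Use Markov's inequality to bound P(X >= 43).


Markov: P(X >= a) <= E[X]/a
P(X >= 43) <= 30/43

30/43


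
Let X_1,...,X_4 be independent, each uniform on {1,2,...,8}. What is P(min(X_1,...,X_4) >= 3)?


P(min >= 3) = P(all X_i >= 3) = (P(X_1 >= 3))^4
= (6/8)^4 = (3/4)^4 = 81/256

81/256


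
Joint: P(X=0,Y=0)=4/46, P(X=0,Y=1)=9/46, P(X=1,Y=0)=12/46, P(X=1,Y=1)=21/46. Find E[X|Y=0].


P(Y=0) = 16/46
E[X|Y=0] = (0*4 + 1*12)/16 = 12/16 = 3/4

3/4


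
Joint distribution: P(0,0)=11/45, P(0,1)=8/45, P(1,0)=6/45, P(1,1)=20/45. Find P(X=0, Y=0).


Read from table: P(X=0, Y=0) = 11/45

11/45


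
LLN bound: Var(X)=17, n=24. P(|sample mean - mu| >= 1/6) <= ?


Var(Xbar) = Var(X)/n = 17/24
Chebyshev: P(|Xbar-mu| >= 1/6) <= Var(Xbar)/(1/6)^2 = (17/24)/(1/36) = 51/2
Bound exceeds 1, so trivial bound: 1

1


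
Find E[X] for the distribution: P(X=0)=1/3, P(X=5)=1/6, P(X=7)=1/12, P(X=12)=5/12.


E[X] = sum(x * P(x))
= 0*1/3 + 5*1/6 + 7*1/12 + 12*5/12
= 77/12

77/12


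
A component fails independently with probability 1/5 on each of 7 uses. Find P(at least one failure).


P(at least one) = 1 - P(none)
P(none) = (1 - 1/5)^7 = (4/5)^7 = 16384/78125
P(at least one) = 1 - 16384/78125 = 61741/78125

61741/78125


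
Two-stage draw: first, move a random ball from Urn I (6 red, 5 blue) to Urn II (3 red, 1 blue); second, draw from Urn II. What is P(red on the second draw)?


P(transfer red) = 6/11; P(transfer blue) = 5/11
If red transferred: Urn II has 4 red of 5, so P(red|red moved) = 4/5
If blue transferred: Urn II has 3 red of 5, so P(red|blue moved) = 3/5
By total probability: P(red) = 6/11*4/5 + 5/11*3/5 = 39/55

39/55


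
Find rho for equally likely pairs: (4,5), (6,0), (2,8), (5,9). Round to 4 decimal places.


Cov(X,Y) = -3.1250, Var(X) = 2.1875, Var(Y) = 12.2500
rho = Cov/(sqrt(VarX)*sqrt(VarY)) = -0.6037

-0.6037


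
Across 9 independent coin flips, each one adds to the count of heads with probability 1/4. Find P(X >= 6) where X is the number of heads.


P(X>=6) = P(X=6) + P(X=7) + P(X=8) + P(X=9)
= 567/65536 + 81/65536 + 27/262144 + 1/262144
= 655/65536

655/65536


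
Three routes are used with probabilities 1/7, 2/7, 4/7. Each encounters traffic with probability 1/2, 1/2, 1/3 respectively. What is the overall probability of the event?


P(A) = P(A|B1)P(B1) + P(A|B2)P(B2) + P(A|B3)P(B3)
= 1/2*1/7 + 1/2*2/7 + 1/3*4/7
= 1/14 + 1/7 + 4/21 = 17/42

17/42


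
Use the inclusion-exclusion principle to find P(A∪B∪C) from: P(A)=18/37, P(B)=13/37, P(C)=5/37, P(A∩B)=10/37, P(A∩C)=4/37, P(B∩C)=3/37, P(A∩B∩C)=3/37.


P(A∪B∪C) = P(A)+P(B)+P(C) - P(AB)-P(AC)-P(BC) + P(ABC)
= 18/37+13/37+5/37 - 10/37-4/37-3/37 + 3/37
= 22/37

22/37


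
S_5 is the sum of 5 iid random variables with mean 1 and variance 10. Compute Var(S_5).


By independence, Var(S_n) = n*Var(X_1) = 5*10 = 50

50


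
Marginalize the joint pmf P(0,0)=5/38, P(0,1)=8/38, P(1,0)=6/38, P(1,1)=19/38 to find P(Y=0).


P(Y=0) = P(0,0)+P(1,0) = 5/38 + 6/38 = 11/38

11/38


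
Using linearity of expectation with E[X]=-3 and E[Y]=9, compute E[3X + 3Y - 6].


E[3X + 3Y - 6] = 3*E[X] + 3*E[Y] - 6
= (3)*(-3) + (3)*(9) + (-6)
= -9 + 27 - 6 = 12

12


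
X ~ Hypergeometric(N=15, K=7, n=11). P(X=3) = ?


P(X=3) = C(7,3)*C(8,8) / C(15,11)
= 35*1 / 1365
= 35/1365 = 1/39

1/39


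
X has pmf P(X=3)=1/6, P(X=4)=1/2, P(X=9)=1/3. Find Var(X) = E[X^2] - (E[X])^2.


E[X] = 11/2, E[X^2] = 73/2
Var(X) = E[X^2] - (E[X])^2 = 73/2 - (11/2)^2 = 25/4

25/4


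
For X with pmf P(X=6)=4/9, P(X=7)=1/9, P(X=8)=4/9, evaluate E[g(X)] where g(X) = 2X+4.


E[2X+4] = sum(g(x)*P(x))
= 16*4/9 + 18*1/9 + 20*4/9
= 18

18


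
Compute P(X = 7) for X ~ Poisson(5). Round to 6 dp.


P(X=7) = e^(-5) * 5^7 / 7!
≈ 0.006737946999 * 78125 / 5040
≈ 0.104445

0.104445


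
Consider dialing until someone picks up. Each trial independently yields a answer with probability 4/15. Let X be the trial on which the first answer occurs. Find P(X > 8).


P(X > 8) = P(first 8 trials all fail) = (1-p)^8 = (11/15)^8 = 214358881/2562890625

214358881/2562890625


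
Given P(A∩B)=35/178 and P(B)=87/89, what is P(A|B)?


P(A|B) = P(A∩B)/P(B) = (35/178)/(174/178) = 35/174

35/174


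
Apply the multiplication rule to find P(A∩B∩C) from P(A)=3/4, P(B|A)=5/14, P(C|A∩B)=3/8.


P(A∩B∩C) = P(A) * P(B|A) * P(C|A∩B)
= 3/4 * 5/14 * 3/8
= 15/56 * 3/8 = 45/448

45/448


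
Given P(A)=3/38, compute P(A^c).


P(A') = 1 - P(A) = 1 - 3/38 = 35/38

35/38


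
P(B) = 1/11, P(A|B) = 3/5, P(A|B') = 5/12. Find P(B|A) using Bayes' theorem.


P(A) = P(A|B)P(B) + P(A|B')P(B') = 3/5*1/11 + 5/12*10/11 = 13/30
P(B|A) = P(A|B)P(B)/P(A) = (3/55)/(13/30) = 18/143

18/143


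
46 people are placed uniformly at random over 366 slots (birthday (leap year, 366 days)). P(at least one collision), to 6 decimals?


P(all different) = prod((366-i)/366 for i=0..45) = 0.052187
P(at least one match) = 1 - 0.052187 = 0.947813

0.947813


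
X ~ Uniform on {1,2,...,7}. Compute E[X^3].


E[X^3] = (1/7) * sum(x^3 for x=1..7)
= 784/7 = 112

112


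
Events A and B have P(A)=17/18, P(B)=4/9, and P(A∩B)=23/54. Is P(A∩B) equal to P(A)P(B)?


P(A)*P(B) = 17/18*4/9 = 34/81
P(A∩B) = 23/54 != 34/81, so not independent

No, A and B are not independent


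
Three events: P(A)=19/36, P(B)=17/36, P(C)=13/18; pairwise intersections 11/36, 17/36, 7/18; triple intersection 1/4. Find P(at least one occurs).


P(A∪B∪C) = P(A)+P(B)+P(C) - P(AB)-P(AC)-P(BC) + P(ABC)
= 19/36+17/36+13/18 - 11/36-17/36-7/18 + 1/4
= 29/36

29/36


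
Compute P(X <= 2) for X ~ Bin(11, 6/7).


P(X<=2) = P(X=0) + P(X=1) + P(X=2)
= 1/1977326743 + 66/1977326743 + 1980/1977326743
= 2047/1977326743

2047/1977326743


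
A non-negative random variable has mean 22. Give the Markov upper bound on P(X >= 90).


Markov: P(X >= a) <= E[X]/a
P(X >= 90) <= 22/90 = 11/45

11/45


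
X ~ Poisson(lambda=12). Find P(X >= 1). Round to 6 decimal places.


P(X>=1) = 1 - P(X<=0) = 1 - (e^(-12)*12^0/0!)
≈ 1 - 0.0000061442 = 0.9999938558
≈ 0.999994

0.999994


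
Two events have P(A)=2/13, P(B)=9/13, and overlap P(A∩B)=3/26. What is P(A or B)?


P(A∪B) = P(A) + P(B) - P(A∩B)
= 2/13 + 9/13 - 3/26 = 19/26

19/26


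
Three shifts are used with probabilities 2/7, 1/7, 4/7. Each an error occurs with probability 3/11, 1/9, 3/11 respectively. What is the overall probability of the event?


P(A) = P(A|B1)P(B1) + P(A|B2)P(B2) + P(A|B3)P(B3)
= 3/11*2/7 + 1/9*1/7 + 3/11*4/7
= 6/77 + 1/63 + 12/77 = 173/693

173/693


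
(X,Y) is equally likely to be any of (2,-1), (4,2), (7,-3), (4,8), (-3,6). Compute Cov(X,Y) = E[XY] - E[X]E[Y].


E[X]=14/5, E[Y]=12/5, E[XY]=-1/5
Cov(X,Y) = E[XY] - E[X]E[Y] = -1/5 - 14/5*12/5 = -173/25

-173/25


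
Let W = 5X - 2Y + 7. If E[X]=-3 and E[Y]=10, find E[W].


E[5X - 2Y + 7] = 5*E[X] - 2*E[Y] + 7
= (5)*(-3) + (-2)*(10) + (7)
= -15 - 20 + 7 = -28

-28


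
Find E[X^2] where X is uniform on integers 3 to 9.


E[X^2] = (1/7) * sum(x^2 for x=3..9)
= 280/7 = 40

40


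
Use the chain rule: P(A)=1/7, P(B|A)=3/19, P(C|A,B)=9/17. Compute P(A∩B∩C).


P(A∩B∩C) = P(A) * P(B|A) * P(C|A∩B)
= 1/7 * 3/19 * 9/17
= 3/133 * 9/17 = 27/2261

27/2261


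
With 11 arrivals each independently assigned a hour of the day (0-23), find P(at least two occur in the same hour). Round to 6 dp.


P(all different) = prod((24-i)/24 for i=0..10) = 0.065479
P(at least one match) = 1 - 0.065479 = 0.934521

0.934521


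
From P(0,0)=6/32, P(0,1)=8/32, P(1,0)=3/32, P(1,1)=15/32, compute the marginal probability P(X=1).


P(X=1) = P(1,0)+P(1,1) = 3/32 + 15/32 = 18/32 = 9/16

9/16


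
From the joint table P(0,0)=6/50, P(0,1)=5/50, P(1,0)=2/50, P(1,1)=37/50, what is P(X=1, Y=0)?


Read from table: P(X=1, Y=0) = 2/50 = 1/25

1/25


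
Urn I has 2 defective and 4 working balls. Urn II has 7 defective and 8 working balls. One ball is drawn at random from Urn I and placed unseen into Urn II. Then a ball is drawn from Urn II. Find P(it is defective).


P(transfer defective) = 2/6 = 1/3; P(transfer working) = 2/3
If defective transferred: Urn II has 8 defective of 16, so P(defective|defective moved) = 1/2
If working transferred: Urn II has 7 defective of 16, so P(defective|working moved) = 7/16
By total probability: P(defective) = 1/3*1/2 + 2/3*7/16 = 11/24

11/24


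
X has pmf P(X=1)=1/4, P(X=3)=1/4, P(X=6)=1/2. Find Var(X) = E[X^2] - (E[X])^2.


E[X] = 4, E[X^2] = 41/2
Var(X) = E[X^2] - (E[X])^2 = 41/2 - (4)^2 = 9/2

9/2


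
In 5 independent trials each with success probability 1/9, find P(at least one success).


P(at least one) = 1 - P(none)
P(none) = (1 - 1/9)^5 = (8/9)^5 = 32768/59049
P(at least one) = 1 - 32768/59049 = 26281/59049

26281/59049


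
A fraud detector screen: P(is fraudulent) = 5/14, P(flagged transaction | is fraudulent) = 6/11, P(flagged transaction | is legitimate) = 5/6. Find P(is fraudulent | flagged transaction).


P(A) = P(A|B)P(B) + P(A|B')P(B') = 6/11*5/14 + 5/6*9/14 = 225/308
P(B|A) = P(A|B)P(B)/P(A) = (15/77)/(225/308) = 4/15

4/15


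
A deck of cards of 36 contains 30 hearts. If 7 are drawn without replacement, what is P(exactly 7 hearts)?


P(X=7) = C(30,7)*C(6,0) / C(36,7)
= 2035800*1 / 8347680
= 2035800/8347680 = 5655/23188

5655/23188


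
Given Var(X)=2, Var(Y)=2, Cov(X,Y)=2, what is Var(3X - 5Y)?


Var(3X - 5Y) = 3^2*Var(X) + (-5)^2*Var(Y) + 2*3*(-5)*Cov(X,Y)
= 9*2 + 25*2 - 30*2
= 18 + 50 - 60 = 8

8


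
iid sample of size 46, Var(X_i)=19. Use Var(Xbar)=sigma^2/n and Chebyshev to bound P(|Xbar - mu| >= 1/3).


Var(Xbar) = Var(X)/n = 19/46
Chebyshev: P(|Xbar-mu| >= 1/3) <= Var(Xbar)/(1/3)^2 = (19/46)/(1/9) = 171/46
Bound exceeds 1, so trivial bound: 1

1


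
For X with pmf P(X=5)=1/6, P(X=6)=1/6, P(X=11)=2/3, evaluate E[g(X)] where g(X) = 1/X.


E[1/X] = sum(g(x)*P(x))
= 1/5*1/6 + 1/6*1/6 + 1/11*2/3
= 241/1980

241/1980


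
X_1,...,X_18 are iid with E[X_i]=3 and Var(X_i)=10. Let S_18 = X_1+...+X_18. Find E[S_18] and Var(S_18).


E[S_n] = n*mu = 18*3 = 54
Var(S_n) = n*sigma^2 = 18*10 = 180

E[S_18]=54, Var(S_18)=180


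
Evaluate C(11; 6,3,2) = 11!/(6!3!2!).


11! = 39916800
Denominator: 6!=720 * 3!=6 * 2!=2
Coefficient = 39916800 / 8640 = 4620

4620


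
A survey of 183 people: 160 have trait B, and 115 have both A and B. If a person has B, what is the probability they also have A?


P(A|B) = P(A∩B)/P(B) = (115/183)/(160/183) = 115/160 = 23/32

23/32


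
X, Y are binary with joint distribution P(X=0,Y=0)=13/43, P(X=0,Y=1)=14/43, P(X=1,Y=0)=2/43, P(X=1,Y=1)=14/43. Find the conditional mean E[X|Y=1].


P(Y=1) = 28/43
E[X|Y=1] = (0*14 + 1*14)/28 = 14/28 = 1/2

1/2


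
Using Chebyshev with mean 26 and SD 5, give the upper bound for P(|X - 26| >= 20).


k = 20/5 = 4
Chebyshev: P(|X-mu| >= k*sigma) <= 1/k^2 = 1/4^2 = 1/16

1/16


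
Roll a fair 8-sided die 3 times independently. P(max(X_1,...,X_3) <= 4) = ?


P(max <= 4) = P(all X_i <= 4) = (P(X_1 <= 4))^3
= (4/8)^3 = (1/2)^3 = 1/8

1/8


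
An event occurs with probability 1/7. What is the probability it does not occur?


P(A') = 1 - P(A) = 1 - 1/7 = 6/7

6/7


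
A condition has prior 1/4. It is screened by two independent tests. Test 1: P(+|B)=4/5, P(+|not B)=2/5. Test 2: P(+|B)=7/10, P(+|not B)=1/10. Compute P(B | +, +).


After test 1: P(+) = 4/5*1/4 + 2/5*3/4 = 1/2
P(B|+) = (1/5)/(1/2) = 2/5
After test 2 (use post1 as new prior): P(+) = 7/10*2/5 + 1/10*3/5 = 17/50
P(B|+,+) = (7/25)/(17/50) = 14/17

14/17


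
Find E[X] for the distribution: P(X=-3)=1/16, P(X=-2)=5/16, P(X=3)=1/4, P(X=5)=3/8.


E[X] = sum(x * P(x))
= -3*1/16 - 2*5/16 + 3*1/4 + 5*3/8
= 29/16

29/16


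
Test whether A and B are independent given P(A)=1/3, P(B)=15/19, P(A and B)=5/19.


P(A)*P(B) = 1/3*15/19 = 5/19
P(A∩B) = 5/19, which equals P(A)P(B), so independent

Yes, A and B are independent


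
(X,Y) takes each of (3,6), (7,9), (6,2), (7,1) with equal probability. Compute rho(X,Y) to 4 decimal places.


Cov(X,Y) = -0.8750, Var(X) = 2.6875, Var(Y) = 10.2500
rho = Cov/(sqrt(VarX)*sqrt(VarY)) = -0.1667

-0.1667


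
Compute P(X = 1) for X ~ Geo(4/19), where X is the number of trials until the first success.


P(X=1) = (1-p)^0 * p = (15/19)^0 * 4/19
= 1 * 4/19 = 4/19

4/19


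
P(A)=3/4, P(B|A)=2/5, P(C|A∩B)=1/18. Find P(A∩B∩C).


P(A∩B∩C) = P(A) * P(B|A) * P(C|A∩B)
= 3/4 * 2/5 * 1/18
= 3/10 * 1/18 = 1/60

1/60


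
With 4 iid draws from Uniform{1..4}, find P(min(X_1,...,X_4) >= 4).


P(min >= 4) = P(all X_i >= 4) = (P(X_1 >= 4))^4
= (1/4)^4 = 1/256

1/256


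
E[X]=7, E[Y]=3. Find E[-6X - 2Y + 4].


E[-6X - 2Y + 4] = -6*E[X] - 2*E[Y] + 4
= (-6)*(7) + (-2)*(3) + (4)
= -42 - 6 + 4 = -44

-44


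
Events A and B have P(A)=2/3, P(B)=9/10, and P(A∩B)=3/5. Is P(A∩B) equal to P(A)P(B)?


P(A)*P(B) = 2/3*9/10 = 3/5
P(A∩B) = 3/5, which equals P(A)P(B), so independent

Yes, A and B are independent


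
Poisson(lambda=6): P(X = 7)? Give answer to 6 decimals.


P(X=7) = e^(-6) * 6^7 / 7!
≈ 0.002478752177 * 279936 / 5040
≈ 0.137677

0.137677


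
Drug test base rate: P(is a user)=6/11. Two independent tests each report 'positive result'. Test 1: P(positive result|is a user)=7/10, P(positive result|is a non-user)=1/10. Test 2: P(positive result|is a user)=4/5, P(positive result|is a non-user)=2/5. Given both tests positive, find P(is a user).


After test 1: P(+) = 7/10*6/11 + 1/10*5/11 = 47/110
P(B|+) = (21/55)/(47/110) = 42/47
After test 2 (use post1 as new prior): P(+) = 4/5*42/47 + 2/5*5/47 = 178/235
P(B|+,+) = (168/235)/(178/235) = 84/89

84/89


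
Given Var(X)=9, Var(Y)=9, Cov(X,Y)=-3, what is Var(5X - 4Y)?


Var(5X - 4Y) = 5^2*Var(X) + (-4)^2*Var(Y) + 2*5*(-4)*Cov(X,Y)
= 25*9 + 16*9 - 40*(-3)
= 225 + 144 + 120 = 489

489


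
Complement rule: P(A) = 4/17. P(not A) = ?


P(A') = 1 - P(A) = 1 - 4/17 = 13/17

13/17


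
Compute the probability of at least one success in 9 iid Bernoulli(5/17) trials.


P(at least one) = 1 - P(none)
P(none) = (1 - 5/17)^9 = (12/17)^9 = 5159780352/118587876497
P(at least one) = 1 - 5159780352/118587876497 = 113428096145/118587876497

113428096145/118587876497


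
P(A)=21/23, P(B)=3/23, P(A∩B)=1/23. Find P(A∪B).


P(A∪B) = P(A) + P(B) - P(A∩B)
= 21/23 + 3/23 - 1/23 = 1

1


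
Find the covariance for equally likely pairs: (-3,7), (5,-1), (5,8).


E[X]=7/3, E[Y]=14/3, E[XY]=14/3
Cov(X,Y) = E[XY] - E[X]E[Y] = 14/3 - 7/3*14/3 = -56/9

-56/9


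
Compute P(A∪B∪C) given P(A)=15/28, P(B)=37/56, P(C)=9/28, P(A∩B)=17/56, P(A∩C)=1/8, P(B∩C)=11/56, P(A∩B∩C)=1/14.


P(A∪B∪C) = P(A)+P(B)+P(C) - P(AB)-P(AC)-P(BC) + P(ABC)
= 15/28+37/56+9/28 - 17/56-1/8-11/56 + 1/14
= 27/28

27/28


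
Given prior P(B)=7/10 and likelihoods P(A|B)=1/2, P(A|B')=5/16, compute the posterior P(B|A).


P(A) = P(A|B)P(B) + P(A|B')P(B') = 1/2*7/10 + 5/16*3/10 = 71/160
P(B|A) = P(A|B)P(B)/P(A) = (7/20)/(71/160) = 56/71

56/71


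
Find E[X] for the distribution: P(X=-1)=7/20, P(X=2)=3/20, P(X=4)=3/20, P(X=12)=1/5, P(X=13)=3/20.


E[X] = sum(x * P(x))
= -1*7/20 + 2*3/20 + 4*3/20 + 12*1/5 + 13*3/20
= 49/10

49/10


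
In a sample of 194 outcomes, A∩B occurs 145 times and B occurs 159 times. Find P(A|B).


P(A|B) = P(A∩B)/P(B) = (145/194)/(159/194) = 145/159

145/159


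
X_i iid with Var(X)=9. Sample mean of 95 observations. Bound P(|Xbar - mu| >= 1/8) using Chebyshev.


Var(Xbar) = Var(X)/n = 9/95
Chebyshev: P(|Xbar-mu| >= 1/8) <= Var(Xbar)/(1/8)^2 = (9/95)/(1/64) = 576/95
Bound exceeds 1, so trivial bound: 1

1


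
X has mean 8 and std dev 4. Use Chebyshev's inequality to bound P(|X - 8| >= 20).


k = 20/4 = 5
Chebyshev: P(|X-mu| >= k*sigma) <= 1/k^2 = 1/5^2 = 1/25

1/25


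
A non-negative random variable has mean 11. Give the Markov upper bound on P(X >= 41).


Markov: P(X >= a) <= E[X]/a
P(X >= 41) <= 11/41

11/41


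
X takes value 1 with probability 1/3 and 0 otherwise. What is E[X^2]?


For Bernoulli: X in {0,1}
E[X^2] = 0^2*(1-1/3) + 1^2*1/3 = 1/3

1/3


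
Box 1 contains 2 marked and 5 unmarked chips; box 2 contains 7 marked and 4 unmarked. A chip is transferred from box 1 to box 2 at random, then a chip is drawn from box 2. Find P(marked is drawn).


P(transfer marked) = 2/7; P(transfer unmarked) = 5/7
If marked transferred: Urn II has 8 marked of 12, so P(marked|marked moved) = 2/3
If unmarked transferred: Urn II has 7 marked of 12, so P(marked|unmarked moved) = 7/12
By total probability: P(marked) = 2/7*2/3 + 5/7*7/12 = 17/28

17/28


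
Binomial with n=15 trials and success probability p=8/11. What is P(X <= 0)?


P(X<=0) = P(X=0)
= 14348907/4177248169415651
= 14348907/4177248169415651

14348907/4177248169415651


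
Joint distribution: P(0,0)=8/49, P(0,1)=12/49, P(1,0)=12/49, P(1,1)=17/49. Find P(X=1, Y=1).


Read from table: P(X=1, Y=1) = 17/49

17/49


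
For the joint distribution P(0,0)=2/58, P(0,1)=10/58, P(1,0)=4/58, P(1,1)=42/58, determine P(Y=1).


P(Y=1) = P(0,1)+P(1,1) = 10/58 + 42/58 = 52/58 = 26/29

26/29


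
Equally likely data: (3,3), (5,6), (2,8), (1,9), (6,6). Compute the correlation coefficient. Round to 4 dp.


Cov(X,Y) = -1.7600, Var(X) = 3.4400, Var(Y) = 4.2400
rho = Cov/(sqrt(VarX)*sqrt(VarY)) = -0.4608

-0.4608


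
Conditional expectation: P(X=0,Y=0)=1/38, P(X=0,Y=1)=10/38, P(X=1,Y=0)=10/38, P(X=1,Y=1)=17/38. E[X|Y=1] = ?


P(Y=1) = 27/38
E[X|Y=1] = (0*10 + 1*17)/27 = 17/27

17/27


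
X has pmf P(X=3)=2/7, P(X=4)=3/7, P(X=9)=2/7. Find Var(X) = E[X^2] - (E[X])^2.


E[X] = 36/7, E[X^2] = 228/7
Var(X) = E[X^2] - (E[X])^2 = 228/7 - (36/7)^2 = 300/49

300/49


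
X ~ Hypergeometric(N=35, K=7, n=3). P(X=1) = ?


P(X=1) = C(7,1)*C(28,2) / C(35,3)
= 7*378 / 6545
= 2646/6545 = 378/935

378/935


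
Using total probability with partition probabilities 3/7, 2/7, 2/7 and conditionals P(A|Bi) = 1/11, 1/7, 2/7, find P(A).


P(A) = P(A|B1)P(B1) + P(A|B2)P(B2) + P(A|B3)P(B3)
= 1/11*3/7 + 1/7*2/7 + 2/7*2/7
= 3/77 + 2/49 + 4/49 = 87/539

87/539


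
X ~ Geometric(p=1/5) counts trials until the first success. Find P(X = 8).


P(X=8) = (1-p)^7 * p = (4/5)^7 * 1/5
= 16384/78125 * 1/5 = 16384/390625

16384/390625


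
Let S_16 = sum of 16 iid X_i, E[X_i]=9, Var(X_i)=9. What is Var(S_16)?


By independence, Var(S_n) = n*Var(X_1) = 16*9 = 144

144


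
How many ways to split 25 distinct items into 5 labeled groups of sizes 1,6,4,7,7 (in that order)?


25! = 15511210043330985984000000
Denominator: 1!=1 * 6!=720 * 4!=24 * 7!=5040 * 7!=5040
Coefficient = 15511210043330985984000000 / 438939648000 = 35337910608000

35337910608000


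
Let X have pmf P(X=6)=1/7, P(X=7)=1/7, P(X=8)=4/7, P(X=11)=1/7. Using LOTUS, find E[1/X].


E[1/X] = sum(g(x)*P(x))
= 1/6*1/7 + 1/7*1/7 + 1/8*4/7 + 1/11*1/7
= 208/1617

208/1617
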